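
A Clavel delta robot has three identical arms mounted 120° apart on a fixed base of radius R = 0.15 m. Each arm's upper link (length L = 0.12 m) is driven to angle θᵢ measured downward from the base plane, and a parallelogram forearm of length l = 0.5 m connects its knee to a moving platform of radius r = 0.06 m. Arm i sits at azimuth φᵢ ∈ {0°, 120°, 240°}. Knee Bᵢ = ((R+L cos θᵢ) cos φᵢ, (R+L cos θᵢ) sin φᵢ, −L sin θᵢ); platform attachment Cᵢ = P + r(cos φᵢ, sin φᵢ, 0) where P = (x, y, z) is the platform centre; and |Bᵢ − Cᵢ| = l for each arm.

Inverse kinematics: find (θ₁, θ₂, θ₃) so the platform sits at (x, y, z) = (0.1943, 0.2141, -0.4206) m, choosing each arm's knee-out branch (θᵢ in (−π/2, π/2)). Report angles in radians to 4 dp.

rotate P by −φ1: (0.1943, 0.2141, -0.4206)
  A=-0.1043, B=-0.4206, C=(l²−L²−A²−y'²−z²)/(2L)=0.0082
  θ1 = atan2(B,A) + arccos(C/0.4333) = -0.2621
arm 2 (φ=120.0°): x'=0.0883, y'=-0.2753
  A=0.0017, B=-0.4206, C=(l²−L²−A²−y'²−z²)/(2L)=-0.0713
  θ2 = atan2(B,A) + arccos(C/0.4206) = 0.1744
rotate P by −φ3: (-0.2826, 0.0612, -0.4206)
  e−x'=0.3726;  (l²−L²−(e−x')²−y'²−z²)/2L = -0.3494
  γ=atan2(-0.4206,0.3726)=-0.8459;  ψ=arccos(-0.6219)=2.2419;  θ3=γ+ψ≈1.3960

θ₁ = -0.2621, θ₂ = 0.1744, θ₃ = 1.3960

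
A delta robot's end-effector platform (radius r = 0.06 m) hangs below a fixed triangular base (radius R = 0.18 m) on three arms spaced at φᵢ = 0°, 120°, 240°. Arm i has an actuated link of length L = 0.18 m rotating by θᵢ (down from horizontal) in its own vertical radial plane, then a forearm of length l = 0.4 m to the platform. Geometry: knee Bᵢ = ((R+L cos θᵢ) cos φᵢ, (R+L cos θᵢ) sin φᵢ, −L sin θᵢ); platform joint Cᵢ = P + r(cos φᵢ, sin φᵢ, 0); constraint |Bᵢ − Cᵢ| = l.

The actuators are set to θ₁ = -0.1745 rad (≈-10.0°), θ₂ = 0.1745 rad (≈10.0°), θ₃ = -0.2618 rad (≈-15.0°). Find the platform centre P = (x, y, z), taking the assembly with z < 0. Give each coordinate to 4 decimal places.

(0.0135, -0.0369, -0.2482)

φ1=0.0°: virtual centre (0.2973, 0.0000, 0.0313), radius l
arm 2 at φ=120.0°: ρ2 = 0.2973;  O2 = (-0.1486, 0.2574, -0.0313)
φ3=240.0°: virtual centre (-0.1469, -0.2545, 0.0466), radius l
eliminate P² terms by subtracting sphere 1 from 2 and 3
linear system: -0.8918x+0.5149y = 0.0000−-0.1250z; -0.8884x+-0.5090y = -0.0008−0.0307z
det = 0.9113;  x = 0.0005+-0.0525z,  y = 0.0008+0.1519z
sphere 1 gives Az²+Bz+C=0 with A=1.0258, B=-0.0311, C=-0.0709;  B²−4AC=0.2920;  roots -0.2482, 0.2785;  negative root z = -0.2482
x = 0.0135, y = -0.0369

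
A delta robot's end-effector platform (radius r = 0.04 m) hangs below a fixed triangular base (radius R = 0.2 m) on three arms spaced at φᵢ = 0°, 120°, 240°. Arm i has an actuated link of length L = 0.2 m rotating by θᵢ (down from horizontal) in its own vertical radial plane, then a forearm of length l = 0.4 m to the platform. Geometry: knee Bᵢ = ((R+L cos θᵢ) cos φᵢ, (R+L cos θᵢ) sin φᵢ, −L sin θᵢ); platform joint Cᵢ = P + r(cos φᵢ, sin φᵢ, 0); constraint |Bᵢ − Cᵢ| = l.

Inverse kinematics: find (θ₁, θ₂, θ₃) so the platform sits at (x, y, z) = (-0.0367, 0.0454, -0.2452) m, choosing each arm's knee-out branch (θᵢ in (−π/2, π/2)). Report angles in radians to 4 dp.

arm 1 (φ=0.0°): x'=-0.0367, y'=0.0454
  e−x'=0.1967;  (l²−L²−(e−x')²−y'²−z²)/2L = 0.0478
  √(A²+B²)=0.3143;  θ1 = -0.8947+1.4181 ≈ 0.5234
arm 2 (φ=120.0°): x'=0.0577, y'=0.0091
  A=0.1023, B=-0.2452, C=(l²−L²−A²−y'²−z²)/(2L)=0.1233
  √(A²+B²)=0.2657;  θ2 = -1.1754+1.0882 ≈ -0.0872
rotate P by −φ3: (-0.0210, -0.0545, -0.2452)
  A cos θ + B sin θ = C:  0.1810·cos θ + -0.2452·sin θ = 0.0604
  θ3 = atan2(B,A) + arccos(C/0.3047) = 0.4363

θ₁ = 0.5234, θ₂ = -0.0872, θ₃ = 0.4363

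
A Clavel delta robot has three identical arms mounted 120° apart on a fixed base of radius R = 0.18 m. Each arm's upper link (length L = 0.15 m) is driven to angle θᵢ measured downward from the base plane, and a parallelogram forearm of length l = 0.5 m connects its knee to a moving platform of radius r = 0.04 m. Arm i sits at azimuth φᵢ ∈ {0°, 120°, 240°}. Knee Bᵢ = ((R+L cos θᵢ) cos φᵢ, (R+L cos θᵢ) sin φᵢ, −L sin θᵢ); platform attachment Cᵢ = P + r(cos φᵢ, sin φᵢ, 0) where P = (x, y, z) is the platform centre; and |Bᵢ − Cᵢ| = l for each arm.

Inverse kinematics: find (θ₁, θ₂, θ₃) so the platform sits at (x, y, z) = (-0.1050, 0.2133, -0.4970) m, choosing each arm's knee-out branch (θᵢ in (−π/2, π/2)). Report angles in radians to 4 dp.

rotate P by −φ1: (-0.1050, 0.2133, -0.4970)
  A cos θ + B sin θ = C:  0.2450·cos θ + -0.4970·sin θ = -0.4168
  √(A²+B²)=0.5541;  θ1 = -1.1128+2.4221 ≈ 1.3093
rotate P by −φ2: (0.2372, -0.0157, -0.4970)
  A=-0.0972, B=-0.4970, C=(l²−L²−A²−y'²−z²)/(2L)=-0.0974
  θ2 = atan2(B,A) + arccos(C/0.5064) = 0.0003
arm 3 (φ=240.0°): x'=-0.1322, y'=-0.1976
  A cos θ + B sin θ = C:  0.2722·cos θ + -0.4970·sin θ = -0.4422
  γ=atan2(-0.4970,0.2722)=-1.0697;  ψ=arccos(-0.7803)=2.4660;  θ3=γ+ψ≈1.3963

θ₁ = 1.3093, θ₂ = 0.0003, θ₃ = 1.3963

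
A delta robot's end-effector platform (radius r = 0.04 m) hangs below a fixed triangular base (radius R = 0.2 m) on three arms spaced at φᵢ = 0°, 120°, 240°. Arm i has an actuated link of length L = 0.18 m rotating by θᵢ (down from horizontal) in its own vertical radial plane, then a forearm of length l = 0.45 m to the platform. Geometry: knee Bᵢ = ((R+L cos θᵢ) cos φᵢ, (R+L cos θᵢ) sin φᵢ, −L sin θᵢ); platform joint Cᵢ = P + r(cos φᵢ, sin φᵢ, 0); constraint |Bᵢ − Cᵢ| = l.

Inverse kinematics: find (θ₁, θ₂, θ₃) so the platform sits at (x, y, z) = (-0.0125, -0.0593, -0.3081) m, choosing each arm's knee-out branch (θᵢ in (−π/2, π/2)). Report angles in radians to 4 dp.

φ1=0.0° → target in arm frame (-0.0125, -0.0593)
  e−x'=0.1725;  (l²−L²−(e−x')²−y'²−z²)/2L = 0.1164
  θ1 = atan2(B,A) + arccos(C/0.3531) = 0.1745
arm 2 (φ=120.0°): x'=-0.0451, y'=0.0405
  e−x'=0.2051;  (l²−L²−(e−x')²−y'²−z²)/2L = 0.0874
  √(A²+B²)=0.3701;  θ2 = -0.9835+1.3324 ≈ 0.3489
arm 3 (φ=240.0°): x'=0.0576, y'=0.0188
  e−x'=0.1024;  (l²−L²−(e−x')²−y'²−z²)/2L = 0.1787
  θ3 = atan2(B,A) + arccos(C/0.3247) = -0.2620

θ₁ = 0.1745, θ₂ = 0.3489, θ₃ = -0.2620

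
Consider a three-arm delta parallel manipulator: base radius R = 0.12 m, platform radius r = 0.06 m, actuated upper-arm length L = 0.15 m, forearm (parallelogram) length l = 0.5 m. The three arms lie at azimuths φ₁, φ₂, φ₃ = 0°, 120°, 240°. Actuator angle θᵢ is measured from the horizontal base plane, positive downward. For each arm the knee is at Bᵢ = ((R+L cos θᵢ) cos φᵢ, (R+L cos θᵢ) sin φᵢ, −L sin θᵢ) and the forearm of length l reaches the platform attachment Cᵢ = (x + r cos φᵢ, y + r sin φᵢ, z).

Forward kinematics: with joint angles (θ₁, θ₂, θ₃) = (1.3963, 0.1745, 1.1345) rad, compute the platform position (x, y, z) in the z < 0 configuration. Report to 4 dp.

arm 1 at φ=0.0°: ρ1 = 0.0860;  O1 = (0.0860, 0.0000, -0.1477)
arm 2 at φ=120.0°: ρ2 = 0.2077;  O2 = (-0.1039, 0.1799, -0.0260)
φ3=240.0°: virtual centre (-0.0617, -0.1069, -0.1359), radius l
subtract pairs → two planes through P
linear system: -0.3798x+0.3598y = 0.0146−0.2434z; -0.2955x+-0.2137y = 0.0045−0.0235z
det = 0.1875;  x = -0.0252+0.3226z,  y = 0.0139+-0.3358z
quadratic in z: (1.2169)z²+(0.2143)z+(-0.2156)=0, √Δ=1.0466 → z ∈ {-0.5181, 0.3420}; z = -0.5181 (taking z<0)
x = -0.1924, y = 0.1879

(-0.1924, 0.1879, -0.5181)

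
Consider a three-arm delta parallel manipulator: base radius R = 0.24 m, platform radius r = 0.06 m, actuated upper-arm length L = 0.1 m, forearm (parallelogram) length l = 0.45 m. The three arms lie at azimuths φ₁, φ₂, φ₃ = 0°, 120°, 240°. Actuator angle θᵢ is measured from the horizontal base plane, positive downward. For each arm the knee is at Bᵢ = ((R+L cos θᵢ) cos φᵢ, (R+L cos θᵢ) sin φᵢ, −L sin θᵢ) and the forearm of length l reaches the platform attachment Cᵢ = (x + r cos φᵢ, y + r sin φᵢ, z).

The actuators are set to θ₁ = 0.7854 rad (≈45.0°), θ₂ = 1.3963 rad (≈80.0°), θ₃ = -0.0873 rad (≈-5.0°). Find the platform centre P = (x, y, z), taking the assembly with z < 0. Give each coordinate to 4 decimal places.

(-0.0091, -0.1413, -0.4099)

φ1=0.0°: virtual centre (0.2507, 0.0000, -0.0707), radius l
centre 2 = (0.1974·cos120.0°, 0.1974·sin120.0°, -0.0985) = (-0.0987, 0.1709, -0.0985)
φ3=240.0°: virtual centre (-0.1398, -0.2422, 0.0087), radius l
|centre ₂|²−|centre ₁|² = -0.0192;  |centre ₃|²−|centre ₁|² = 0.0104
[-0.6988 0.3418 -0.0555]·P = -0.0192;  [-0.7810 -0.4843 0.1589]·P = 0.0104
det = 0.6054;  x = 0.0095+0.0453z,  y = -0.0368+0.2550z
quadratic in z: (1.0671)z²+(0.1008)z+(-0.1380)=0, √Δ=0.7740 → z ∈ {-0.4099, 0.3154}; z = -0.4099 (taking z<0)
x = -0.0091, y = -0.1413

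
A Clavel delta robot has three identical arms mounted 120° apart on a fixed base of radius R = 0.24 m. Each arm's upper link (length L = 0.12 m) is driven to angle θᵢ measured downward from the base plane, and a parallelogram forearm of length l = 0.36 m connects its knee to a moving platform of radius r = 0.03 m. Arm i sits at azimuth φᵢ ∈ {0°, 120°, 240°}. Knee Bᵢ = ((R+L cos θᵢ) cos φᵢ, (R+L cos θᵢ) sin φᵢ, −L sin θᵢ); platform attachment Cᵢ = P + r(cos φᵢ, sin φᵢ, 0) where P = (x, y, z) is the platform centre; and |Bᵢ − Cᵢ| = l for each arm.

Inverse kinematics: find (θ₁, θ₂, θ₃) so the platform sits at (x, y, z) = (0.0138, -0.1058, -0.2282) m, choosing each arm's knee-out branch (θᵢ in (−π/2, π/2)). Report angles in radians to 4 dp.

arm 1 (φ=0.0°): x'=0.0138, y'=-0.1058
  A=0.1962, B=-0.2282, C=(l²−L²−A²−y'²−z²)/(2L)=0.0560
  θ1 = atan2(B,A) + arccos(C/0.3009) = 0.5230
arm 2 (φ=120.0°): x'=-0.0985, y'=0.0409
  A cos θ + B sin θ = C:  0.3085·cos θ + -0.2282·sin θ = -0.1406
  θ2 = atan2(B,A) + arccos(C/0.3837) = 1.3090
arm 3 (φ=240.0°): x'=0.0847, y'=0.0649
  A cos θ + B sin θ = C:  0.1253·cos θ + -0.2282·sin θ = 0.1801
  √(A²+B²)=0.2603;  θ3 = -1.0687+0.8067 ≈ -0.2620

θ₁ = 0.5230, θ₂ = 1.3090, θ₃ = -0.2620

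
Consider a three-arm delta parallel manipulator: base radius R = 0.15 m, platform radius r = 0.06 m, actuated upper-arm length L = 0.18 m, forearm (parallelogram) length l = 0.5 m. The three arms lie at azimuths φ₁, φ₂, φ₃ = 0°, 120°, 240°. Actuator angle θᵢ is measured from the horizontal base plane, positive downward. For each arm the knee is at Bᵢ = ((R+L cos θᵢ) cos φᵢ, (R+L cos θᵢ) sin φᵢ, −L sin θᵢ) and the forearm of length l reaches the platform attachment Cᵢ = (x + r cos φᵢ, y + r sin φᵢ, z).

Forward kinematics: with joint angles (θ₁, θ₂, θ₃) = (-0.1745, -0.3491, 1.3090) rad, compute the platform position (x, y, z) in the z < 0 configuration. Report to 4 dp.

(0.1439, 0.2986, -0.3504)

O1 = (0.2673·cos0.0°, 0.2673·sin0.0°, 0.0313) = (0.2673, 0.0000, 0.0313)
φ2=120.0°: virtual centre (-0.1296, 0.2244, 0.0616), radius l
φ3=240.0°: virtual centre (-0.0683, -0.1183, -0.1739), radius l
|O₂|²−|O₁|² = -0.0015;  |O₃|²−|O₁|² = -0.0235
[-0.7937 0.4488 0.0606]·P = -0.0015;  [-0.6711 -0.2366 -0.4102]·P = -0.0235
Cramer: x(z) = 0.0223-0.3472z;  y(z) = 0.0362-0.7491z
sphere 1 gives Az²+Bz+C=0 with A=1.6817, B=0.0534, C=-0.1877;  B²−4AC=1.2655;  roots -0.3504, 0.3186;  negative root z = -0.3504
x = 0.1439, y = 0.2986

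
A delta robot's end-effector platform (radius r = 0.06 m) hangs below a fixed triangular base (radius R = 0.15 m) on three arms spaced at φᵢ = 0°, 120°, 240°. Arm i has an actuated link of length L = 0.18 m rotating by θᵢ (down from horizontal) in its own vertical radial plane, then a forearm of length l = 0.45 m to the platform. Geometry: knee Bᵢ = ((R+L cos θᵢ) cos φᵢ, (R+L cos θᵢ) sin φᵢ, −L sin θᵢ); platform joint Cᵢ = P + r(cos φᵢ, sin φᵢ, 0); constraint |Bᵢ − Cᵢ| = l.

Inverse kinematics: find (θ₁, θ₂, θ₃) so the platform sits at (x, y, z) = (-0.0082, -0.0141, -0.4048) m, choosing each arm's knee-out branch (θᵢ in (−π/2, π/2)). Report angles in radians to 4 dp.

rotate P by −φ1: (-0.0082, -0.0141, -0.4048)
  A=0.0982, B=-0.4048, C=(l²−L²−A²−y'²−z²)/(2L)=-0.0100
  √(A²+B²)=0.4165;  θ1 = -1.3328+1.5948 ≈ 0.2620
rotate P by −φ2: (-0.0081, 0.0142, -0.4048)
  A cos θ + B sin θ = C:  0.0981·cos θ + -0.4048·sin θ = -0.0100
  θ2 = atan2(B,A) + arccos(C/0.4165) = 0.2617
rotate P by −φ3: (0.0163, -0.0001, -0.4048)
  A cos θ + B sin θ = C:  0.0737·cos θ + -0.4048·sin θ = 0.0022
  θ3 = atan2(B,A) + arccos(C/0.4115) = 0.1746

θ₁ = 0.2620, θ₂ = 0.2617, θ₃ = 0.1746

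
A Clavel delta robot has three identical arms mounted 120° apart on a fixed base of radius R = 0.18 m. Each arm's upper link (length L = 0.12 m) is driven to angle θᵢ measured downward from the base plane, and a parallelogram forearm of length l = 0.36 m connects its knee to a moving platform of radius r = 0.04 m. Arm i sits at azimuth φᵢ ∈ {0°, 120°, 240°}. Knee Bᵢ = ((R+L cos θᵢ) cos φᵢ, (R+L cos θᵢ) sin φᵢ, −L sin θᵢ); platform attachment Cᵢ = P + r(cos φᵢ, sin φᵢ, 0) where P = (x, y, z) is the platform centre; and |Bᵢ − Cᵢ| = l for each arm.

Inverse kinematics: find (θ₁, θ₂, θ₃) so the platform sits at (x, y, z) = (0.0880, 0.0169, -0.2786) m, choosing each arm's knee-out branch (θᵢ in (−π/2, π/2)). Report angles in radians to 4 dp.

rotate P by −φ1: (0.0880, 0.0169, -0.2786)
  e−x'=0.0520;  (l²−L²−(e−x')²−y'²−z²)/2L = 0.1441
  γ=atan2(-0.2786,0.0520)=-1.3863;  ψ=arccos(0.5086)=1.0373;  θ1=γ+ψ≈-0.3490
rotate P by −φ2: (-0.0294, -0.0847, -0.2786)
  e−x'=0.1694;  (l²−L²−(e−x')²−y'²−z²)/2L = 0.0072
  θ2 = atan2(B,A) + arccos(C/0.3260) = 0.5241
φ3=240.0° → target in arm frame (-0.0586, 0.0678)
  A=0.1986, B=-0.2786, C=(l²−L²−A²−y'²−z²)/(2L)=-0.0269
  √(A²+B²)=0.3422;  θ3 = -0.9514+1.6496 ≈ 0.6982

θ₁ = -0.3490, θ₂ = 0.5241, θ₃ = 0.6982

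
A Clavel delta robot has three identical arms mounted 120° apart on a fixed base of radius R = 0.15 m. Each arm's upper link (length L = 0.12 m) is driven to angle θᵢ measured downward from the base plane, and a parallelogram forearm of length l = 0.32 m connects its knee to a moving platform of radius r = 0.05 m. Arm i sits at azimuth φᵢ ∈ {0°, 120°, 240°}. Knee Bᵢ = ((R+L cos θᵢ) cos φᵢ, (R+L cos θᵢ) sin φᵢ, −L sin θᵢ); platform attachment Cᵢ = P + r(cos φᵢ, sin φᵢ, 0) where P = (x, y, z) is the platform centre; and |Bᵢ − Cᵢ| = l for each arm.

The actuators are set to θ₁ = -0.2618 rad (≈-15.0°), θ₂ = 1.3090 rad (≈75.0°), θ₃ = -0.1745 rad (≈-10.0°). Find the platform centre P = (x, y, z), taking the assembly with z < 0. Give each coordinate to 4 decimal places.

(0.0900, -0.1438, -0.2256)

φ1=0.0°: virtual centre (0.2159, 0.0000, 0.0311), radius l
φ2=120.0°: virtual centre (-0.0655, 0.1135, -0.1159), radius l
arm 3 at φ=240.0°: ρ3 = 0.2182;  O3 = (-0.1091, -0.1889, 0.0208)
eliminate P² terms by subtracting sphere 1 from 2 and 3
[-0.5629 0.2270 -0.2939]·P = -0.0170;  [-0.6500 -0.3779 -0.0204]·P = 0.0005
det = 0.3603;  x = 0.0175+-0.3212z,  y = -0.0313+0.4984z
quadratic in z: (1.3516)z²+(0.0341)z+(-0.0611)=0, √Δ=0.5757 → z ∈ {-0.2256, 0.2004}; z = -0.2256 (taking z<0)
x = 0.0900, y = -0.1438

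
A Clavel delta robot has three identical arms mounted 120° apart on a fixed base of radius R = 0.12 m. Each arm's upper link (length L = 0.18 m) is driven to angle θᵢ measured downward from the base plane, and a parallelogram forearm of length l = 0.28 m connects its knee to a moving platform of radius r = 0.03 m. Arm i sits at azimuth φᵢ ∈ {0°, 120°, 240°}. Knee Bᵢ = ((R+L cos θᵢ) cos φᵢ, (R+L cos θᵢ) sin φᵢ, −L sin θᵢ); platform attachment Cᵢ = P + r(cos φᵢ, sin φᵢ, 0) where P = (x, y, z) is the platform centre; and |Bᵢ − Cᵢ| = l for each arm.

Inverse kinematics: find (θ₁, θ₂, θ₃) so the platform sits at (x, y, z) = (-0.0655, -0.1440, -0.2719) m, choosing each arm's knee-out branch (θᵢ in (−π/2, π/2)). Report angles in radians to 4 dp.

arm 1 (φ=0.0°): x'=-0.0655, y'=-0.1440
  A cos θ + B sin θ = C:  0.1555·cos θ + -0.2719·sin θ = -0.2023
  √(A²+B²)=0.3132;  θ1 = -1.0513+2.2732 ≈ 1.2219
arm 2 (φ=120.0°): x'=-0.0920, y'=0.1287
  e−x'=0.1820;  (l²−L²−(e−x')²−y'²−z²)/2L = -0.2156
  θ2 = atan2(B,A) + arccos(C/0.3272) = 1.3091
φ3=240.0° → target in arm frame (0.1575, 0.0153)
  A=-0.0675, B=-0.2719, C=(l²−L²−A²−y'²−z²)/(2L)=-0.0909
  θ3 = atan2(B,A) + arccos(C/0.2801) = 0.0872

θ₁ = 1.2219, θ₂ = 1.3091, θ₃ = 0.0872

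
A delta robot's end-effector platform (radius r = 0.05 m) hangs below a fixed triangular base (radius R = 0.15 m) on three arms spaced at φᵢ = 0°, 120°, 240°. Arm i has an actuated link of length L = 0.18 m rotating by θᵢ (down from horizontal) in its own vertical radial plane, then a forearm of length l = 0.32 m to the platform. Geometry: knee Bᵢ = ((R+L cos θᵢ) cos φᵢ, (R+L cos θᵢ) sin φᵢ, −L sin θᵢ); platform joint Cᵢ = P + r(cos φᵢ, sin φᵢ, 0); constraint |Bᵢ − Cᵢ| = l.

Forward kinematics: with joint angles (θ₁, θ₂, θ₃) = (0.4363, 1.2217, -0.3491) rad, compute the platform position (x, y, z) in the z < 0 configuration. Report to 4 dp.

φ1=0.0°: virtual centre (0.2631, 0.0000, -0.0761), radius l
arm 2 at φ=120.0°: (R−r)+L cos θ2 = 0.1616;  O2 = (-0.0808, 0.1399, -0.1691)
φ3=240.0°: virtual centre (-0.1346, -0.2331, 0.0616), radius l
subtract pairs → two planes through P
linear system: -0.6878x+0.2798y = -0.0203−-0.1862z; -0.7954x+-0.4662y = 0.0012−0.2753z
Cramer: x(z) = 0.0168-0.0179z;  y(z) = -0.0313+0.6211z
into |P−O₁|² = l²: 1.3861z² + 0.1221z + -0.0350 = 0;  Δ = 0.2088;  z = -0.2089 or 0.1208 → z<0 root = -0.2089
x = 0.0206, y = -0.1610

(0.0206, -0.1610, -0.2089)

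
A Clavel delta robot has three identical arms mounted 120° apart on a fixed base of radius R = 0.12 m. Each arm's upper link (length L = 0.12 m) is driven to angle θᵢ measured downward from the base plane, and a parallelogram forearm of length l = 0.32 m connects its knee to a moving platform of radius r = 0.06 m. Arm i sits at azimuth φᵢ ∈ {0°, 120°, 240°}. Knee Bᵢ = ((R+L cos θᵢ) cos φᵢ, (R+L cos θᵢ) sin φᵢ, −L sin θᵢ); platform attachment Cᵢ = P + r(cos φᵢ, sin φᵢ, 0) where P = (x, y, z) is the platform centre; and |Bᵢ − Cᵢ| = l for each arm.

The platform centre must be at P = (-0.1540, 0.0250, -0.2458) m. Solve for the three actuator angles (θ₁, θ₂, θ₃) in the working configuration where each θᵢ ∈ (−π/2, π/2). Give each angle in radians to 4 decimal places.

θ₁ = 0.9596, θ₂ = -0.3494, θ₃ = -0.0878

rotate P by −φ1: (-0.1540, 0.0250, -0.2458)
  A cos θ + B sin θ = C:  0.2140·cos θ + -0.2458·sin θ = -0.0785
  θ1 = atan2(B,A) + arccos(C/0.3259) = 0.9596
arm 2 (φ=120.0°): x'=0.0987, y'=0.1209
  e−x'=-0.0387;  (l²−L²−(e−x')²−y'²−z²)/2L = 0.0478
  θ2 = atan2(B,A) + arccos(C/0.2488) = -0.3494
arm 3 (φ=240.0°): x'=0.0553, y'=-0.1459
  A cos θ + B sin θ = C:  0.0047·cos θ + -0.2458·sin θ = 0.0262
  √(A²+B²)=0.2458;  θ3 = -1.5519+1.4641 ≈ -0.0878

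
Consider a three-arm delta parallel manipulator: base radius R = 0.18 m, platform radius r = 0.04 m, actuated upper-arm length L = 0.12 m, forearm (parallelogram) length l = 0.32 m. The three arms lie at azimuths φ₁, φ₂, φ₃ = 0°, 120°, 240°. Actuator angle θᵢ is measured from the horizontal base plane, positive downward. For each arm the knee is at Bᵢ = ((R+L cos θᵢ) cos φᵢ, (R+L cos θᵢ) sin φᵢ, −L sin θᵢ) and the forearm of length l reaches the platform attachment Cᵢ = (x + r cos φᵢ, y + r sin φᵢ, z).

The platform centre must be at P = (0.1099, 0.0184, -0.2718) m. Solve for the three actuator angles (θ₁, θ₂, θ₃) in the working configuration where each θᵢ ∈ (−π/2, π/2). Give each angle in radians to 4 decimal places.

arm 1 (φ=0.0°): x'=0.1099, y'=0.0184
  A cos θ + B sin θ = C:  0.0301·cos θ + -0.2718·sin θ = 0.0537
  √(A²+B²)=0.2735;  θ1 = -1.4605+1.3733 ≈ -0.0872
rotate P by −φ2: (-0.0390, -0.1044, -0.2718)
  A cos θ + B sin θ = C:  0.1790·cos θ + -0.2718·sin θ = -0.1201
  √(A²+B²)=0.3255;  θ2 = -0.9884+1.9486 ≈ 0.9603
φ3=240.0° → target in arm frame (-0.0709, 0.0860)
  A cos θ + B sin θ = C:  0.2109·cos θ + -0.2718·sin θ = -0.1572
  γ=atan2(-0.2718,0.2109)=-0.9109;  ψ=arccos(-0.4571)=2.0455;  θ3=γ+ψ≈1.1346

θ₁ = -0.0872, θ₂ = 0.9603, θ₃ = 1.1346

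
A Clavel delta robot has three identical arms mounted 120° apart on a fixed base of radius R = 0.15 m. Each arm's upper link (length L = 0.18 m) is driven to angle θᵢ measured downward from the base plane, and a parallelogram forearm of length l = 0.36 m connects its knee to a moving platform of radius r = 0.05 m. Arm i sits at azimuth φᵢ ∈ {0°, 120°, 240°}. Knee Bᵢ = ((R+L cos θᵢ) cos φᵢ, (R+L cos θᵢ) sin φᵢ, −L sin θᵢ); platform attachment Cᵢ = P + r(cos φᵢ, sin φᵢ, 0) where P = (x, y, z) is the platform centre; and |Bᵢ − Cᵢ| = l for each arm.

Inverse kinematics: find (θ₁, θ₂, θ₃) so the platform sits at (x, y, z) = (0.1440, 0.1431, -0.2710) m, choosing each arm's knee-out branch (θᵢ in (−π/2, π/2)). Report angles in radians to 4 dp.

φ1=0.0° → target in arm frame (0.1440, 0.1431)
  e−x'=-0.0440;  (l²−L²−(e−x')²−y'²−z²)/2L = 0.0037
  √(A²+B²)=0.2745;  θ1 = -1.7318+1.5572 ≈ -0.1746
φ2=120.0° → target in arm frame (0.0519, -0.1963)
  A=0.0481, B=-0.2710, C=(l²−L²−A²−y'²−z²)/(2L)=-0.0474
  γ=atan2(-0.2710,0.0481)=-1.3952;  ψ=arccos(-0.1723)=1.7439;  θ2=γ+ψ≈0.3487
arm 3 (φ=240.0°): x'=-0.1959, y'=0.0532
  e−x'=0.2959;  (l²−L²−(e−x')²−y'²−z²)/2L = -0.1851
  √(A²+B²)=0.4013;  θ3 = -0.7415+2.0503 ≈ 1.3088

θ₁ = -0.1746, θ₂ = 0.3487, θ₃ = 1.3088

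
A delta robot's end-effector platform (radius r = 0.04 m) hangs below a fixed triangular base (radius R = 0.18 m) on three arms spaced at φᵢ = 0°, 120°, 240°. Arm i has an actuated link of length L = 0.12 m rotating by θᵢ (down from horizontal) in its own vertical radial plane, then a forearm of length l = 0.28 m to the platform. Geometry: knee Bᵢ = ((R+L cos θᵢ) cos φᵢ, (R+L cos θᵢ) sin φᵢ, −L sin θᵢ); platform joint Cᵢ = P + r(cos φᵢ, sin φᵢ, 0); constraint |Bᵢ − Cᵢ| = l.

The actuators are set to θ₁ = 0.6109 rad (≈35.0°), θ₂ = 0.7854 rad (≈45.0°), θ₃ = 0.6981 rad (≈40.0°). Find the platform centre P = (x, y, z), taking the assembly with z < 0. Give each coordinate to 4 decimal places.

φ1=0.0°: virtual centre (0.2383, 0.0000, -0.0688), radius l
arm 2 at φ=120.0°: e+L cos θ2 = 0.2249;  centre 2 = (-0.1124, 0.1947, -0.0849)
arm 3 at φ=240.0°: e+L cos θ3 = 0.2319;  centre 3 = (-0.1160, -0.2009, -0.0771)
subtract pairs → two planes through P
[-0.7014 0.3895 -0.0320]·P = -0.0038;  [-0.7085 -0.4017 -0.0166]·P = -0.0018
Cramer: x(z) = 0.0040-0.0347z;  y(z) = -0.0025+0.0198z
into |P−centre ₁|² = l²: 1.0016z² + 0.1538z + -0.0187 = 0;  Δ = 0.0987;  z = -0.2336 or 0.0801 → z<0 root = -0.2336
x = 0.0121, y = -0.0072

(0.0121, -0.0072, -0.2336)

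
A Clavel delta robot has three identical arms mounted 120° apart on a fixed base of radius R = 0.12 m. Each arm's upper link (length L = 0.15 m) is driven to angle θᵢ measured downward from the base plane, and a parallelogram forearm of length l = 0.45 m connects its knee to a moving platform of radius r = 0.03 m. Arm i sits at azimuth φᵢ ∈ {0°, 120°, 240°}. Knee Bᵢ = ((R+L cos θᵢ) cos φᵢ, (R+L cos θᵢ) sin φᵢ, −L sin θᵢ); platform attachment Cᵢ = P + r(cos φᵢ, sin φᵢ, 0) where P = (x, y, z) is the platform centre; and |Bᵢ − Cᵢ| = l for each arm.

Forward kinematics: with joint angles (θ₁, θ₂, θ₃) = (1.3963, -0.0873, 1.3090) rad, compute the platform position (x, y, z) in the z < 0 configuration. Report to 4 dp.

(-0.1499, 0.2210, -0.4357)

φ1=0.0°: virtual centre (0.1160, 0.0000, -0.1477), radius l
arm 2 at φ=120.0°: e+L cos θ2 = 0.2394;  centre 2 = (-0.1197, 0.2074, 0.0131)
arm 3 at φ=240.0°: e+L cos θ3 = 0.1288;  centre 3 = (-0.0644, -0.1116, -0.1449)
|centre ₂|²−|centre ₁|² = 0.0222;  |centre ₃|²−|centre ₁|² = 0.0023
[-0.4715 0.4147 0.3216]·P = 0.0222;  [-0.3609 -0.2231 0.0057]·P = 0.0023
det = 0.2549;  x = -0.0232+0.2908z,  y = 0.0272+-0.4449z
quadratic in z: (1.2825)z²+(0.1903)z+(-0.1606)=0, √Δ=0.9273 → z ∈ {-0.4357, 0.2873}; z = -0.4357 (taking z<0)
x = -0.1499, y = 0.2210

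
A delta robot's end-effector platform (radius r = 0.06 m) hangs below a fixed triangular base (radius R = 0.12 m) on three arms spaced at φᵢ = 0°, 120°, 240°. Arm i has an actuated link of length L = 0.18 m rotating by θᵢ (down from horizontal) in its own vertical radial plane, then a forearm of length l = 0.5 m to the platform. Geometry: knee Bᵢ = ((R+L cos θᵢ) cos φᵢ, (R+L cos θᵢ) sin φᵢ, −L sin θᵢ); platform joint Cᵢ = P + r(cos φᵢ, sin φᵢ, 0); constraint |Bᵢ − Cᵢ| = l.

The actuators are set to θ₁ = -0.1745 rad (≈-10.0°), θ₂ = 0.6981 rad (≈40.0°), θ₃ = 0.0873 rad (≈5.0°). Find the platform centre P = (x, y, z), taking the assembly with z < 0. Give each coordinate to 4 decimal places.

(0.1331, -0.1301, -0.4402)

arm 1 at φ=0.0°: (R−r)+L cos θ1 = 0.2373;  centre 1 = (0.2373, 0.0000, 0.0313)
arm 2 at φ=120.0°: (R−r)+L cos θ2 = 0.1979;  centre 2 = (-0.0989, 0.1714, -0.1157)
arm 3 at φ=240.0°: (R−r)+L cos θ3 = 0.2393;  centre 3 = (-0.1197, -0.2073, -0.0157)
subtract pairs → two planes through P
[-0.6724 0.3428 -0.2939]·P = -0.0047;  [-0.7138 -0.4145 -0.0939]·P = 0.0002
det = 0.5234;  x = 0.0036+-0.2942z,  y = -0.0068+0.2802z
quadratic in z: (1.1651)z²+(0.0712)z+(-0.1944)=0, √Δ=0.9544 → z ∈ {-0.4402, 0.3790}; z = -0.4402 (taking z<0)
x = 0.1331, y = -0.1301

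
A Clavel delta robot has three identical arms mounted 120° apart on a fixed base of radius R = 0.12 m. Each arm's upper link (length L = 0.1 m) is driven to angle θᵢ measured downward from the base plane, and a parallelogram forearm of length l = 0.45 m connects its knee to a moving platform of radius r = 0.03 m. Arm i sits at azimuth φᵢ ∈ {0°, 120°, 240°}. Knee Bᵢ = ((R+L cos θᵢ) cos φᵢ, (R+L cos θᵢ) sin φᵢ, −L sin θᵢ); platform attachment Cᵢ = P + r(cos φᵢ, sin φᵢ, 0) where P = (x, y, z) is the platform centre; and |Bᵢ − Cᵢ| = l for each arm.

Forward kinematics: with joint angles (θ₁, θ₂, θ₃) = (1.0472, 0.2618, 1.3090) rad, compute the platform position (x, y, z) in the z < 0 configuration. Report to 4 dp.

centre 1 = (0.1400·cos0.0°, 0.1400·sin0.0°, -0.0866) = (0.1400, 0.0000, -0.0866)
arm 2 at φ=120.0°: ρ2 = 0.1866;  centre 2 = (-0.0933, 0.1616, -0.0259)
φ3=240.0°: virtual centre (-0.0579, -0.1004, -0.0966), radius l
|centre ₂|²−|centre ₁|² = 0.0084;  |centre ₃|²−|centre ₁|² = -0.0043
linear system: -0.4666x+0.3232y = 0.0084−0.1214z; -0.3959x+-0.2007y = -0.0043−-0.0200z
Cramer: x(z) = -0.0013+0.0809z;  y(z) = 0.0241-0.2590z
sphere 1 gives Az²+Bz+C=0 with A=1.0736, B=0.1379, C=-0.1745;  B²−4AC=0.7682;  roots -0.4724, 0.3440;  negative root z = -0.4724
x = -0.0395, y = 0.1465

(-0.0395, 0.1465, -0.4724)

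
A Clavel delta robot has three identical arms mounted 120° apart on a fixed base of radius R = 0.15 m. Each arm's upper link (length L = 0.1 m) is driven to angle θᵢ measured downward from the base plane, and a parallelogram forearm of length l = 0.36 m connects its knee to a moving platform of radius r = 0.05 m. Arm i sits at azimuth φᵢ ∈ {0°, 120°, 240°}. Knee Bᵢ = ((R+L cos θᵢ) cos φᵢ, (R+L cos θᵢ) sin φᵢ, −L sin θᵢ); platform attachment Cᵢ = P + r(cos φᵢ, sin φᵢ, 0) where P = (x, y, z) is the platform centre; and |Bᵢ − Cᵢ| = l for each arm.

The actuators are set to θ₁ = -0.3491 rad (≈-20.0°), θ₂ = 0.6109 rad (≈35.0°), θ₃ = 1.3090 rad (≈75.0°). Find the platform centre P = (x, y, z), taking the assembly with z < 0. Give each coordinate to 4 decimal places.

O1 = (0.1940·cos0.0°, 0.1940·sin0.0°, 0.0342) = (0.1940, 0.0000, 0.0342)
φ2=120.0°: virtual centre (-0.0910, 0.1575, -0.0574), radius l
arm 3 at φ=240.0°: (R−r)+L cos θ3 = 0.1259;  O3 = (-0.0629, -0.1090, -0.0966)
eliminate P² terms by subtracting sphere 1 from 2 and 3
linear system: -0.5698x+0.3151y = -0.0024−-0.1831z; -0.5138x+-0.2180y = -0.0136−-0.2616z
Cramer: x(z) = 0.0168-0.4276z;  y(z) = 0.0228-0.1921z
sphere 1 gives Az²+Bz+C=0 with A=1.2197, B=0.0743, C=-0.0965;  B²−4AC=0.4765;  roots -0.3134, 0.2525;  negative root z = -0.3134
x = 0.1509, y = 0.0830

(0.1509, 0.0830, -0.3134)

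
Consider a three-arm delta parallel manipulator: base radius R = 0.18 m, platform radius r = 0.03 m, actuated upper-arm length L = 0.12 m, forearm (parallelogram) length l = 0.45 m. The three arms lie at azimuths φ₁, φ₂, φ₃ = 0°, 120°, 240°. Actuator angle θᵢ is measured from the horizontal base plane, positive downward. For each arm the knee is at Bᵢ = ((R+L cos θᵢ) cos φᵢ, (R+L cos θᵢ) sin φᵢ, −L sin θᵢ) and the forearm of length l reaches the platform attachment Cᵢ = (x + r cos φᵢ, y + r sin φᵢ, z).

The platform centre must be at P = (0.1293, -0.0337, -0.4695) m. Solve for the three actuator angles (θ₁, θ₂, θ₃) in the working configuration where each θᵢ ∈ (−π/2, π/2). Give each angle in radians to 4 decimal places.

θ₁ = 0.3493, θ₂ = 1.3966, θ₃ = 1.1346

φ1=0.0° → target in arm frame (0.1293, -0.0337)
  A cos θ + B sin θ = C:  0.0207·cos θ + -0.4695·sin θ = -0.1412
  θ1 = atan2(B,A) + arccos(C/0.4700) = 0.3493
arm 2 (φ=120.0°): x'=-0.0938, y'=-0.0951
  A cos θ + B sin θ = C:  0.2438·cos θ + -0.4695·sin θ = -0.4201
  γ=atan2(-0.4695,0.2438)=-1.0918;  ψ=arccos(-0.7942)=2.4884;  θ2=γ+ψ≈1.3966
rotate P by −φ3: (-0.0355, 0.1288, -0.4695)
  A cos θ + B sin θ = C:  0.1855·cos θ + -0.4695·sin θ = -0.3472
  √(A²+B²)=0.5048;  θ3 = -1.1946+2.3292 ≈ 1.1346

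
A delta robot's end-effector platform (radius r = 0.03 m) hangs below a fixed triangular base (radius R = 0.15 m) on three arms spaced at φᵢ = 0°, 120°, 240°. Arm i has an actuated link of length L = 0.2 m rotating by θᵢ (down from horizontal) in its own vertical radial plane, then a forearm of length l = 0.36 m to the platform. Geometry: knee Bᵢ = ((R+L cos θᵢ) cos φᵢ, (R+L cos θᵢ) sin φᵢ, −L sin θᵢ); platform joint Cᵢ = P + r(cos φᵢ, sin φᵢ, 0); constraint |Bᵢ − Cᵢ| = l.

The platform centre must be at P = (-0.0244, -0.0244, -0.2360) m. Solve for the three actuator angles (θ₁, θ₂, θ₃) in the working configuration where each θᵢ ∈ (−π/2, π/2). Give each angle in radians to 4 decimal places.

arm 1 (φ=0.0°): x'=-0.0244, y'=-0.0244
  e−x'=0.1444;  (l²−L²−(e−x')²−y'²−z²)/2L = 0.0311
  √(A²+B²)=0.2767;  θ1 = -1.0217+1.4580 ≈ 0.4363
φ2=120.0° → target in arm frame (-0.0089, 0.0333)
  e−x'=0.1289;  (l²−L²−(e−x')²−y'²−z²)/2L = 0.0404
  γ=atan2(-0.2360,0.1289)=-1.0708;  ψ=arccos(0.1503)=1.4199;  θ2=γ+ψ≈0.3491
arm 3 (φ=240.0°): x'=0.0333, y'=-0.0089
  A=0.0867, B=-0.2360, C=(l²−L²−A²−y'²−z²)/(2L)=0.0658
  γ=atan2(-0.2360,0.0867)=-1.2188;  ψ=arccos(0.2617)=1.3061;  θ3=γ+ψ≈0.0872

θ₁ = 0.4363, θ₂ = 0.3491, θ₃ = 0.0872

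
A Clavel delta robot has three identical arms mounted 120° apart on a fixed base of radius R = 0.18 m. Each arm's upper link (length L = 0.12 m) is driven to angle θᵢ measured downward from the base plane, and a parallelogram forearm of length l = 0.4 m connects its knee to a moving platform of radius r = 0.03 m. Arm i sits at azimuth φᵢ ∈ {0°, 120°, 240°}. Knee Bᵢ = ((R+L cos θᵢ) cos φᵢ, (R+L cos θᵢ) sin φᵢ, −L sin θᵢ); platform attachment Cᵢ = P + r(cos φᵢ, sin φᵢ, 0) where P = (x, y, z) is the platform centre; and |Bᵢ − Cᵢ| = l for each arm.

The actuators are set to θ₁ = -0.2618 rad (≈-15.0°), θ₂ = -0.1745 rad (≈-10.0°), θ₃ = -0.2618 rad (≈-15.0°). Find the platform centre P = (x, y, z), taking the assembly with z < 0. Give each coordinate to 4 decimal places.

(0.0030, -0.0052, -0.2704)

arm 1 at φ=0.0°: ρ1 = 0.2659;  S1 = (0.2659, 0.0000, 0.0311)
S2 = (0.2682·cos120.0°, 0.2682·sin120.0°, 0.0208) = (-0.1341, 0.2322, 0.0208)
S3 = (0.2659·cos240.0°, 0.2659·sin240.0°, 0.0311) = (-0.1330, -0.2303, 0.0311)
subtract pairs → two planes through P
plane₁₂: -0.8000x+0.4645y+-0.0204z = 0.0007
det = 0.7390;  x = -0.0004+-0.0127z,  y = 0.0007+0.0221z
sphere 1 gives Az²+Bz+C=0 with A=1.0006, B=-0.0553, C=-0.0881;  B²−4AC=0.3557;  roots -0.2704, 0.3256;  negative root z = -0.2704
x = 0.0030, y = -0.0052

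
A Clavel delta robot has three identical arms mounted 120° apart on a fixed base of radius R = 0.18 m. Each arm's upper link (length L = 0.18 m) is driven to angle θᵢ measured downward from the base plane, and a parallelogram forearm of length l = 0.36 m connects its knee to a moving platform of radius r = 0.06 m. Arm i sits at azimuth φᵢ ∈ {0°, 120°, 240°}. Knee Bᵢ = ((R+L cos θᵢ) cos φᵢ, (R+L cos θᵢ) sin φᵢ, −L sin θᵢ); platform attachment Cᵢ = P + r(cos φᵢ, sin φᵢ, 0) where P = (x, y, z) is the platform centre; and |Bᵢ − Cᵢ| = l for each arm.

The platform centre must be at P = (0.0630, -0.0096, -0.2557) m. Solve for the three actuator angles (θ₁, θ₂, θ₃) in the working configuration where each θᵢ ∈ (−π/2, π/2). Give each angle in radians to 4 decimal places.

θ₁ = -0.0874, θ₂ = 0.5236, θ₃ = 0.4366

rotate P by −φ1: (0.0630, -0.0096, -0.2557)
  A=0.0570, B=-0.2557, C=(l²−L²−A²−y'²−z²)/(2L)=0.0791
  θ1 = atan2(B,A) + arccos(C/0.2620) = -0.0874
rotate P by −φ2: (-0.0398, -0.0498, -0.2557)
  e−x'=0.1598;  (l²−L²−(e−x')²−y'²−z²)/2L = 0.0106
  γ=atan2(-0.2557,0.1598)=-1.0122;  ψ=arccos(0.0350)=1.5358;  θ2=γ+ψ≈0.5236
φ3=240.0° → target in arm frame (-0.0232, 0.0594)
  e−x'=0.1432;  (l²−L²−(e−x')²−y'²−z²)/2L = 0.0216
  √(A²+B²)=0.2931;  θ3 = -1.0603+1.4969 ≈ 0.4366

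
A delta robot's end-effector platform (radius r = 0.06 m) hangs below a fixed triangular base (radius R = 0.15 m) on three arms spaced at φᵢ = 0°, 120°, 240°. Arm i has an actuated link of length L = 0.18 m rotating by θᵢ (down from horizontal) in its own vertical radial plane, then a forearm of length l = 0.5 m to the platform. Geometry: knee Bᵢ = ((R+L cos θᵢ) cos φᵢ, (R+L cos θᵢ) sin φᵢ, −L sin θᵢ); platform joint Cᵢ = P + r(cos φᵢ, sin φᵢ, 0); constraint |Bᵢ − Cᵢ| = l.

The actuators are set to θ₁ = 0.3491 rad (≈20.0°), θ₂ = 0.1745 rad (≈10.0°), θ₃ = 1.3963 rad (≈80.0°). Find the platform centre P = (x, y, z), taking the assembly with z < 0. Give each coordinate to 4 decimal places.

O1 = (0.2591·cos0.0°, 0.2591·sin0.0°, -0.0616) = (0.2591, 0.0000, -0.0616)
O2 = (0.2673·cos120.0°, 0.2673·sin120.0°, -0.0313) = (-0.1336, 0.2315, -0.0313)
φ3=240.0°: virtual centre (-0.0606, -0.1050, -0.1773), radius l
subtract pairs → two planes through P
linear system: -0.7856x+0.4629y = 0.0015−0.0606z; -0.6395x+-0.2100y = -0.0248−-0.2314z
det = 0.4610;  x = 0.0243+-0.2047z,  y = 0.0443+-0.4784z
into |P−O₁|² = l²: 1.2708z² + 0.1769z + -0.1891 = 0;  Δ = 0.9924;  z = -0.4616 or 0.3224 → z<0 root = -0.4616
x = 0.1187, y = 0.2651

(0.1187, 0.2651, -0.4616)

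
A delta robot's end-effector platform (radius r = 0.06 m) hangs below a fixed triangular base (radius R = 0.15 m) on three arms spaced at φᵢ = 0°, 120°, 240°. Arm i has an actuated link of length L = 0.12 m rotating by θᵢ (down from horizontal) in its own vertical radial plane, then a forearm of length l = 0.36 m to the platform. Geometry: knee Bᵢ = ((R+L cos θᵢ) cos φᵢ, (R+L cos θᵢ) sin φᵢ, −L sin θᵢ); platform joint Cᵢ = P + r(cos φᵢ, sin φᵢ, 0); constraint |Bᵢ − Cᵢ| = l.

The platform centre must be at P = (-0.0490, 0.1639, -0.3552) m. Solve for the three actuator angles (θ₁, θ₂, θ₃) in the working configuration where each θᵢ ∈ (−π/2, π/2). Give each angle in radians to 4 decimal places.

arm 1 (φ=0.0°): x'=-0.0490, y'=0.1639
  e−x'=0.1390;  (l²−L²−(e−x')²−y'²−z²)/2L = -0.2381
  θ1 = atan2(B,A) + arccos(C/0.3814) = 1.0473
rotate P by −φ2: (0.1664, -0.0395, -0.3552)
  e−x'=-0.0764;  (l²−L²−(e−x')²−y'²−z²)/2L = -0.0765
  √(A²+B²)=0.3633;  θ2 = -1.7828+1.7831 ≈ 0.0003
arm 3 (φ=240.0°): x'=-0.1174, y'=-0.1244
  A cos θ + B sin θ = C:  0.2074·cos θ + -0.3552·sin θ = -0.2895
  γ=atan2(-0.3552,0.2074)=-1.0422;  ψ=arccos(-0.7037)=2.3514;  θ3=γ+ψ≈1.3092

θ₁ = 1.0473, θ₂ = 0.0003, θ₃ = 1.3092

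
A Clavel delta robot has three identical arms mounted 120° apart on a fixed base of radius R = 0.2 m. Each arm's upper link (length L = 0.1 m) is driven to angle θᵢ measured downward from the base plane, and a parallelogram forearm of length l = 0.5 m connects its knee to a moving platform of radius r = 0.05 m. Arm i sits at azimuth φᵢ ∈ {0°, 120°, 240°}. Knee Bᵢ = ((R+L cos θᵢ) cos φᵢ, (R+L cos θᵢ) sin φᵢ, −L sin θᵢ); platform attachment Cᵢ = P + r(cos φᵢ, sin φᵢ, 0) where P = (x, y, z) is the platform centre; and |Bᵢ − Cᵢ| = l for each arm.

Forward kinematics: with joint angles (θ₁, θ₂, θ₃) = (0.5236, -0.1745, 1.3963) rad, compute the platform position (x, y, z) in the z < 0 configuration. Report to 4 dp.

arm 1 at φ=0.0°: (R−r)+L cos θ1 = 0.2366;  centre 1 = (0.2366, 0.0000, -0.0500)
arm 2 at φ=120.0°: (R−r)+L cos θ2 = 0.2485;  centre 2 = (-0.1242, 0.2152, 0.0174)
arm 3 at φ=240.0°: (R−r)+L cos θ3 = 0.1674;  centre 3 = (-0.0837, -0.1449, -0.0985)
|centre ₂|²−|centre ₁|² = 0.0036;  |centre ₃|²−|centre ₁|² = -0.0208
[-0.7217 0.4304 0.1347]·P = 0.0036;  [-0.6406 -0.2899 -0.0970]·P = -0.0208
Cramer: x(z) = 0.0163-0.0055z;  y(z) = 0.0356-0.3223z
into |P−centre ₁|² = l²: 1.1039z² + 0.0795z + -0.1977 = 0;  Δ = 0.8793;  z = -0.4607 or 0.3887 → z<0 root = -0.4607
x = 0.0189, y = 0.1841

(0.0189, 0.1841, -0.4607)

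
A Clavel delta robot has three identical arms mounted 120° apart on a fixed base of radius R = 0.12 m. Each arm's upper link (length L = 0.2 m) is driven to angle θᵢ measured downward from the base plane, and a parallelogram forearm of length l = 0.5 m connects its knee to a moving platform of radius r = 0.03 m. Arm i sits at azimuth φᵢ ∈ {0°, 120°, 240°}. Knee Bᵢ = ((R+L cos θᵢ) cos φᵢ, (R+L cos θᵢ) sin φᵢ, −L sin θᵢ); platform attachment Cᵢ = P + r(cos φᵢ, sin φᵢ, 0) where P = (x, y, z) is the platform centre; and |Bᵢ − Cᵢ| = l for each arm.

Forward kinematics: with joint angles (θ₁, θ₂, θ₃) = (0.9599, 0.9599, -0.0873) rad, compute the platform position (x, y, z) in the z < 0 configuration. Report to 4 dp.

arm 1 at φ=0.0°: e+L cos θ1 = 0.2047;  O1 = (0.2047, 0.0000, -0.1638)
O2 = (0.2047·cos120.0°, 0.2047·sin120.0°, -0.1638) = (-0.1024, 0.1773, -0.1638)
O3 = (0.2892·cos240.0°, 0.2892·sin240.0°, 0.0174) = (-0.1446, -0.2505, 0.0174)
subtract pairs → two planes through P
[-0.6142 0.3546 0.0000]·P = 0.0000;  [-0.6987 -0.5010 0.3625]·P = 0.0152
det = 0.5554;  x = -0.0097+0.2314z,  y = -0.0168+0.4009z
into |P−O₁|² = l²: 1.2143z² + 0.2149z + -0.1769 = 0;  Δ = 0.9054;  z = -0.4803 or 0.3033 → z<0 root = -0.4803
x = -0.1209, y = -0.2094

(-0.1209, -0.2094, -0.4803)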